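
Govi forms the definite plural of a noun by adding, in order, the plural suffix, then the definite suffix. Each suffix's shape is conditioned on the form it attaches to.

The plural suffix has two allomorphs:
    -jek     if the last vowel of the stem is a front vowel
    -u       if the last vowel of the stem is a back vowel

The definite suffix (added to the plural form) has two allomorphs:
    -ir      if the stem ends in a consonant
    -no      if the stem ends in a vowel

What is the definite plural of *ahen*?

ahenjekir

Since the last vowel of *ahen* is /e/ (a front vowel), it takes -jek, giving *ahenjek*.
Since the final sound of the plural form *ahenjek* is /k/ (a consonant), it takes -ir, giving *ahenjekir*.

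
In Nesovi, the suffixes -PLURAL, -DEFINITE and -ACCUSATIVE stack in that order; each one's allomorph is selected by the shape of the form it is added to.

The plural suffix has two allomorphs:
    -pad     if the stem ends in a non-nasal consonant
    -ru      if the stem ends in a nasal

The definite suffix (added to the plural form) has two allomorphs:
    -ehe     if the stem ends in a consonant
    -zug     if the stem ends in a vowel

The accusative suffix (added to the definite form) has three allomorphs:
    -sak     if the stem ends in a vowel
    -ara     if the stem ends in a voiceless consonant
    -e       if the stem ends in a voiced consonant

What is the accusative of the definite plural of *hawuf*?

*hawuf*: final consonant = /f/, non-nasal → -pad → *hawufpad*.
Since the final sound of the plural form *hawufpad* is /d/ (a consonant), it takes -ehe, giving *hawufpadehe*.
Since the final sound of the definite form *hawufpadehe* is /e/ (a vowel), it takes -sak, giving *hawufpadehesak*.

hawufpadehesak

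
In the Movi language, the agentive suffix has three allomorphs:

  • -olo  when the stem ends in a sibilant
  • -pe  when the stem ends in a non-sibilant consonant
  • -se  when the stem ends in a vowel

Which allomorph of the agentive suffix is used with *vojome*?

The final sound of *vojome* is /e/, which is a vowel, so the suffix is -se.

-se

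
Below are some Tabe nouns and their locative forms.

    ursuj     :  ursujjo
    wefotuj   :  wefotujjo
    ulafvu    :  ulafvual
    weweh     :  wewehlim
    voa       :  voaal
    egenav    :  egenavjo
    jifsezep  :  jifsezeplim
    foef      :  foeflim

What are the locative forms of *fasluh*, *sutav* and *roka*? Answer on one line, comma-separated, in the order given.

The alternation tracks the final sound of the stem — -lim when the stem ends in a voiceless consonant (*weweh*, *jifsezep*, *foef*); -jo when the stem ends in a voiced consonant (*ursuj*, *wefotuj*, *egenav*); -al when the stem ends in a vowel (*ulafvu*, *voa*).
*fasluh* — final sound /h/ (a voiceless consonant) → -lim → *fasluhlim*.
The final sound of *sutav* is /v/, which is a voiced consonant, so the suffix is -jo, giving *sutavjo*.
The final sound of *roka* is /a/, which is a vowel, so the suffix is -al, giving *rokaal*.

fasluhlim, sutavjo, rokaal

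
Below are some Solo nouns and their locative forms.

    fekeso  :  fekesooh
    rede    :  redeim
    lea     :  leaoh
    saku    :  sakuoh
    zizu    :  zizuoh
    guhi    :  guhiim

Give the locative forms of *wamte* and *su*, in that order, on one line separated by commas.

wamteim, suoh

The pattern is front/back vowel harmony: -im when the last vowel of the stem is a front vowel (*rede*, *guhi*); -oh when the last vowel of the stem is a back vowel (*fekeso*, *lea*, *saku*, *zizu*).
The last vowel of *wamte* is /e/, which is a front vowel, so the suffix is -im, giving *wamteim*.
The last vowel of *su* is /u/, which is a back vowel, so the suffix is -oh, giving *suoh*.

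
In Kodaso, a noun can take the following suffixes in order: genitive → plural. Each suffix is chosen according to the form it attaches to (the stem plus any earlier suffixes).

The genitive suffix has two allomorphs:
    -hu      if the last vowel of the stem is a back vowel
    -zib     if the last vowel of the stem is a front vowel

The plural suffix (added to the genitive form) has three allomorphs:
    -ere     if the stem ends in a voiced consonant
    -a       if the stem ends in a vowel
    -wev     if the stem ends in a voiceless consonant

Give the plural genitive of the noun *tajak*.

tajakhua

*tajak*: last vowel = /a/, a back vowel → -hu → *tajakhu*.
The genitive form *tajakhu*: final sound = /u/, a vowel → -a → *tajakhua*.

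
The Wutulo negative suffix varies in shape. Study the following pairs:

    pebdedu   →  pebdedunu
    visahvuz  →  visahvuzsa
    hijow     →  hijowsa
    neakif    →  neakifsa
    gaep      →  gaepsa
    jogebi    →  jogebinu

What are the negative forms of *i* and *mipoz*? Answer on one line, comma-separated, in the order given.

inu, mipozsa

The suffix is conditioned by the final sound: -sa when the stem ends in a consonant (*visahvuz*, *hijow*, *neakif*, *gaep*); -nu when the stem ends in a vowel (*pebdedu*, *jogebi*).
*i*: final sound = /i/, a vowel → -nu → *inu*.
Since the final sound of *mipoz* is /z/ (a consonant), it takes -sa, giving *mipozsa*.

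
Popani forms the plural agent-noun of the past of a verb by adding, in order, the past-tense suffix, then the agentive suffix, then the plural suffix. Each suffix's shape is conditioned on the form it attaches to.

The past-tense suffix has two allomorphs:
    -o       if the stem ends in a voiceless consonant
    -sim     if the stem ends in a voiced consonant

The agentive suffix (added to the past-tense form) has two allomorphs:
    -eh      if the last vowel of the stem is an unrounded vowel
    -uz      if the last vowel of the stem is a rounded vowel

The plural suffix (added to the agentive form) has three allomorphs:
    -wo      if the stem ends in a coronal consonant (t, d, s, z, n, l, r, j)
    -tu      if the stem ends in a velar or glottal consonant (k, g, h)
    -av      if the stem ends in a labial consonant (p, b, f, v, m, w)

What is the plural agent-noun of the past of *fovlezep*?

fovlezepouzwo

Since the final consonant of *fovlezep* is /p/ (voiceless), it takes -o, giving *fovlezepo*.
The last vowel of the past-tense form *fovlezepo* is /o/, which is a rounded vowel, so the agentive suffix is -uz, giving *fovlezepouz*.
The agentive form *fovlezepouz* — final consonant /z/ (coronal) → -wo → *fovlezepouzwo*.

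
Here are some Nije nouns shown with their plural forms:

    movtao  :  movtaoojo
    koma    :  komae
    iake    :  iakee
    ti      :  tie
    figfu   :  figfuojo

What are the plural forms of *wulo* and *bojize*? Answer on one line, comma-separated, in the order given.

Looking at the last vowel of each stem: -ojo when the last vowel of the stem is a rounded vowel (*movtao*, *figfu*); -e when the last vowel of the stem is an unrounded vowel (*koma*, *iake*, *ti*).
The last vowel of *wulo* is /o/, which is a rounded vowel, so the suffix is -ojo, giving *wuloojo*.
The last vowel of *bojize* is /e/, which is an unrounded vowel, so the suffix is -e, giving *bojizee*.

wuloojo, bojizee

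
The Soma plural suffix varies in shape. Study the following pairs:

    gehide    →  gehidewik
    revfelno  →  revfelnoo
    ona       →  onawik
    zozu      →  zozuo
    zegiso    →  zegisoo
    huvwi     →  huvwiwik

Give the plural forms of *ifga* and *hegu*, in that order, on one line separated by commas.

The alternation tracks the last vowel of the stem — -o when the last vowel of the stem is a rounded vowel (*revfelno*, *zozu*, *zegiso*); -wik when the last vowel of the stem is an unrounded vowel (*gehide*, *ona*, *huvwi*).
Since the last vowel of *ifga* is /a/ (an unrounded vowel), it takes -wik, giving *ifgawik*.
*hegu*: last vowel = /u/, a rounded vowel → -o → *heguo*.

ifgawik, heguo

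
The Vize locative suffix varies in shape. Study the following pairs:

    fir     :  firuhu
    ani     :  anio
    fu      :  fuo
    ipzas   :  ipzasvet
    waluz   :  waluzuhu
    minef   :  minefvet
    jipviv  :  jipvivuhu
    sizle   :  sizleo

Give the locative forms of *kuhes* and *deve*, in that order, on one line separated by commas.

kuhesvet, deveo

The alternation tracks the final sound of the stem — -vet when the stem ends in a voiceless consonant (*ipzas*, *minef*); -uhu when the stem ends in a voiced consonant (*fir*, *waluz*, *jipviv*); -o when the stem ends in a vowel (*ani*, *fu*, *sizle*).
Since the final sound of *kuhes* is /s/ (a voiceless consonant), it takes -vet, giving *kuhesvet*.
*deve*: final sound = /e/, a vowel → -o → *deveo*.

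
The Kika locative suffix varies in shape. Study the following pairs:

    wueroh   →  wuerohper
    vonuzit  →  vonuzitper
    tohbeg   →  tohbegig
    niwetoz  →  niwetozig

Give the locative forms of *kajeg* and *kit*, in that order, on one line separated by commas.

Looking at the final consonant of each stem: -per when the stem ends in a voiceless consonant (*wueroh*, *vonuzit*); -ig when the stem ends in a voiced consonant (*tohbeg*, *niwetoz*).
The final consonant of *kajeg* is /g/, which is voiced, so the suffix is -ig, giving *kajegig*.
Since the final consonant of *kit* is /t/ (voiceless), it takes -per, giving *kitper*.

kajegig, kitper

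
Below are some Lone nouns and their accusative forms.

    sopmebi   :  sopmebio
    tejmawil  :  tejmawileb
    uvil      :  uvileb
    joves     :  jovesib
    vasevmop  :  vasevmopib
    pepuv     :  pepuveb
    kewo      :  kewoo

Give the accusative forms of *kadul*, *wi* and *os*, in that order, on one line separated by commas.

The pattern is voicing of the final sound: -ib when the stem ends in a voiceless consonant (*joves*, *vasevmop*); -eb when the stem ends in a voiced consonant (*tejmawil*, *uvil*, *pepuv*); -o when the stem ends in a vowel (*sopmebi*, *kewo*).
*kadul*: final sound = /l/, a voiced consonant → -eb → *kaduleb*.
Since the final sound of *wi* is /i/ (a vowel), it takes -o, giving *wio*.
The final sound of *os* is /s/, which is a voiceless consonant, so the suffix is -ib, giving *osib*.

kaduleb, wio, osib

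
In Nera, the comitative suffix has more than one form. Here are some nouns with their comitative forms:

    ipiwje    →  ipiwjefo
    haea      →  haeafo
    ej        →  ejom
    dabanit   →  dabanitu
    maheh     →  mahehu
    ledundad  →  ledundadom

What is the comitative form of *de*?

defo

The suffix is conditioned by the final sound: -u when the stem ends in a voiceless consonant (*dabanit*, *maheh*); -om when the stem ends in a voiced consonant (*ej*, *ledundad*); -fo when the stem ends in a vowel (*ipiwje*, *haea*).
*de* — final sound /e/ (a vowel) → -fo → *defo*.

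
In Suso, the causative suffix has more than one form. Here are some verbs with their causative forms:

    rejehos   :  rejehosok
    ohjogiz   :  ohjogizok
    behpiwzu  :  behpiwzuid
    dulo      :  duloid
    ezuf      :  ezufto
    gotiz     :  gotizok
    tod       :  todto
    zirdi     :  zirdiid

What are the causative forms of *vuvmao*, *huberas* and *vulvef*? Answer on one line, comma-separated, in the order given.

The suffix is conditioned by the final sound: -ok when the stem ends in a sibilant (*rejehos*, *ohjogiz*, *gotiz*); -to when the stem ends in a non-sibilant consonant (*ezuf*, *tod*); -id when the stem ends in a vowel (*behpiwzu*, *dulo*, *zirdi*).
Since the final sound of *vuvmao* is /o/ (a vowel), it takes -id, giving *vuvmaoid*.
*huberas* — final sound /s/ (a sibilant) → -ok → *huberasok*.
The final sound of *vulvef* is /f/, which is a non-sibilant consonant, so the suffix is -to, giving *vulvefto*.

vuvmaoid, huberasok, vulvefto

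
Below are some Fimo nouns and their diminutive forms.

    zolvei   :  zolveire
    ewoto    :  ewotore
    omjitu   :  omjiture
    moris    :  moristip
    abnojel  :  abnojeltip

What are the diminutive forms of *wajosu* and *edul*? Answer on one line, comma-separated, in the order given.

wajosure, edultip

The suffix is conditioned by the final sound: -tip when the stem ends in a consonant (*moris*, *abnojel*); -re when the stem ends in a vowel (*zolvei*, *ewoto*, *omjitu*).
*wajosu* — final sound /u/ (a vowel) → -re → *wajosure*.
*edul* — final sound /l/ (a consonant) → -tip → *edultip*.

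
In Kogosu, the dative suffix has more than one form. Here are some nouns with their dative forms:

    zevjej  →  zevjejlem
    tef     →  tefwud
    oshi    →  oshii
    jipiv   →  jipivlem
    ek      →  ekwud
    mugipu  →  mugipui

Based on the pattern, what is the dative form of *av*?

The alternation tracks the final sound of the stem — -wud when the stem ends in a voiceless consonant (*tef*, *ek*); -lem when the stem ends in a voiced consonant (*zevjej*, *jipiv*); -i when the stem ends in a vowel (*oshi*, *mugipu*).
*av*: final sound = /v/, a voiced consonant → -lem → *avlem*.

avlem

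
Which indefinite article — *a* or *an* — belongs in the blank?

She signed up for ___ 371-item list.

a

The indefinite article is chosen by the initial *sound* of the following word, not its spelling.
The number *371* is spoken "three hundred …", beginning with /θriː/ — a consonant sound.
So the article is *a*: She signed up for a 371-item list.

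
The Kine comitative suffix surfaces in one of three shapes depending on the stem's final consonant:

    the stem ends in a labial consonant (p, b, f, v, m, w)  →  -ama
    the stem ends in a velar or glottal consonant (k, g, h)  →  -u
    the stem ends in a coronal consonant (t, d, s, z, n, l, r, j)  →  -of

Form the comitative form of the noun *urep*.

urepama

*urep* — final consonant /p/ (labial) → -ama → *urepama*.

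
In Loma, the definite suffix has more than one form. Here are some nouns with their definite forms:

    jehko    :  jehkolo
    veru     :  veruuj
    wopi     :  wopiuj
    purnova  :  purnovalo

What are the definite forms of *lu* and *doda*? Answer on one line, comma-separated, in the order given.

luuj, dodalo

The alternation tracks the last vowel of the stem — -uj when the last vowel of the stem is a high vowel (*veru*, *wopi*); -lo when the last vowel of the stem is a non-high vowel (*jehko*, *purnova*).
*lu*: last vowel = /u/, a high vowel → -uj → *luuj*.
The last vowel of *doda* is /a/, which is a non-high vowel, so the suffix is -lo, giving *dodalo*.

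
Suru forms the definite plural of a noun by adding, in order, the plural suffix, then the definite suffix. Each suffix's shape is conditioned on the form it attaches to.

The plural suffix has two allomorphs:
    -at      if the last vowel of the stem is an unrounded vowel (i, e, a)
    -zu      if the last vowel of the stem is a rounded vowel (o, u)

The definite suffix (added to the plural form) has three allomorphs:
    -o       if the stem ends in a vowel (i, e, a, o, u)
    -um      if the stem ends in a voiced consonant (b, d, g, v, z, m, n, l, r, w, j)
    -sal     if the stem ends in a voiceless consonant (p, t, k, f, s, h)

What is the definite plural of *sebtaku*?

The last vowel of *sebtaku* is /u/, which is a rounded vowel, so the plural suffix is -zu, giving *sebtakuzu*.
The final sound of the plural form *sebtakuzu* is /u/, which is a vowel, so the definite suffix is -o, giving *sebtakuzuo*.

sebtakuzuo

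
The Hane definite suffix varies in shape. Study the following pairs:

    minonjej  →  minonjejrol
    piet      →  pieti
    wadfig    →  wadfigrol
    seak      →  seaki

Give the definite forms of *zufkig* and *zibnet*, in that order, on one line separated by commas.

zufkigrol, zibneti

Looking at the final consonant of each stem: -i when the stem ends in a voiceless consonant (*piet*, *seak*); -rol when the stem ends in a voiced consonant (*minonjej*, *wadfig*).
*zufkig* — final consonant /g/ (voiced) → -rol → *zufkigrol*.
The final consonant of *zibnet* is /t/, which is voiceless, so the suffix is -i, giving *zibneti*.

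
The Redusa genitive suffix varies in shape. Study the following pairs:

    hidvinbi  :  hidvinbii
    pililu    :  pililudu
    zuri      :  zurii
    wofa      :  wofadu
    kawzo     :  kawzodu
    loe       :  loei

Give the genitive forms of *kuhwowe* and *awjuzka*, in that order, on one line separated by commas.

kuhwowei, awjuzkadu

Looking at the last vowel of each stem: -i when the last vowel of the stem is a front vowel (*hidvinbi*, *zuri*, *loe*); -du when the last vowel of the stem is a back vowel (*pililu*, *wofa*, *kawzo*).
Since the last vowel of *kuhwowe* is /e/ (a front vowel), it takes -i, giving *kuhwowei*.
The last vowel of *awjuzka* is /a/, which is a back vowel, so the suffix is -du, giving *awjuzkadu*.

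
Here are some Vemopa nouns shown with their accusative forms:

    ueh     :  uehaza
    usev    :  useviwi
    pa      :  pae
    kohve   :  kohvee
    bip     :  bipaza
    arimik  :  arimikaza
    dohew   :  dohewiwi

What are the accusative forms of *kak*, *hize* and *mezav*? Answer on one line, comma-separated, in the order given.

The alternation tracks the final sound of the stem — -aza when the stem ends in a voiceless consonant (*ueh*, *bip*, *arimik*); -iwi when the stem ends in a voiced consonant (*usev*, *dohew*); -e when the stem ends in a vowel (*pa*, *kohve*).
*kak*: final sound = /k/, a voiceless consonant → -aza → *kakaza*.
*hize*: final sound = /e/, a vowel → -e → *hizee*.
Since the final sound of *mezav* is /v/ (a voiced consonant), it takes -iwi, giving *mezaviwi*.

kakaza, hizee, mezaviwi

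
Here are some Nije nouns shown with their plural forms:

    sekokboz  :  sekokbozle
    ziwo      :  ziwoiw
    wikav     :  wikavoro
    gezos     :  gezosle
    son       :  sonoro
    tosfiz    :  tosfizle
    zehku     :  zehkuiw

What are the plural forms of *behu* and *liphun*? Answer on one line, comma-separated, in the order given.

behuiw, liphunoro

The alternation tracks the final sound of the stem — -le when the stem ends in a sibilant (*sekokboz*, *gezos*, *tosfiz*); -oro when the stem ends in a non-sibilant consonant (*wikav*, *son*); -iw when the stem ends in a vowel (*ziwo*, *zehku*).
Since the final sound of *behu* is /u/ (a vowel), it takes -iw, giving *behuiw*.
Since the final sound of *liphun* is /n/ (a non-sibilant consonant), it takes -oro, giving *liphunoro*.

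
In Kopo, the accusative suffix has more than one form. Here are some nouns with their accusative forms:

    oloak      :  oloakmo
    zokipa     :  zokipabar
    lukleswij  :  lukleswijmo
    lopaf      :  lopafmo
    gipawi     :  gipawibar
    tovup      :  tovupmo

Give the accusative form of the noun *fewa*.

fewabar

The suffix is conditioned by the final sound: -mo when the stem ends in a consonant (*oloak*, *lukleswij*, *lopaf*, *tovup*); -bar when the stem ends in a vowel (*zokipa*, *gipawi*).
*fewa*: final sound = /a/, a vowel → -bar → *fewabar*.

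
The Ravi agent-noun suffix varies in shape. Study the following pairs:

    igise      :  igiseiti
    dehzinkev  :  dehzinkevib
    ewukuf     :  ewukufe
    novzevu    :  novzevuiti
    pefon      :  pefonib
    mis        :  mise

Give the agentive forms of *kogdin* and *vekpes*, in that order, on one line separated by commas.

kogdinib, vekpese

The alternation tracks the final sound of the stem — -e when the stem ends in a voiceless consonant (*ewukuf*, *mis*); -ib when the stem ends in a voiced consonant (*dehzinkev*, *pefon*); -iti when the stem ends in a vowel (*igise*, *novzevu*).
*kogdin*: final sound = /n/, a voiced consonant → -ib → *kogdinib*.
Since the final sound of *vekpes* is /s/ (a voiceless consonant), it takes -e, giving *vekpese*.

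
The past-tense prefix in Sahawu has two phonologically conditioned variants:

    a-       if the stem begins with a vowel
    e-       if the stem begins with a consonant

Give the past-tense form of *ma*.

Since the first sound of *ma* is /m/ (a consonant), it takes e-, giving *ema*.

ema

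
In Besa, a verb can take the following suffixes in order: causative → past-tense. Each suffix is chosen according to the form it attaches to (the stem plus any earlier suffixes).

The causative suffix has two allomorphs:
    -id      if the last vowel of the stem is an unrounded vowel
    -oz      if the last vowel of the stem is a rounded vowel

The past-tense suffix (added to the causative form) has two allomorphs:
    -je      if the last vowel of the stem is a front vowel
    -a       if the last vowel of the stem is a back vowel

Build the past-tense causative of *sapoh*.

sapohoza

*sapoh* — last vowel /o/ (a rounded vowel) → -oz → *sapohoz*.
The causative form *sapohoz*: last vowel = /o/, a back vowel → -a → *sapohoza*.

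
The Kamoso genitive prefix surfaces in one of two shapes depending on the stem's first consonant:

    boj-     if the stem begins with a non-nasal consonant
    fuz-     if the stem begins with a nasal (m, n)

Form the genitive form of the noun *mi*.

*mi*: first consonant = /m/, a nasal → fuz- → *fuzmi*.

fuzmi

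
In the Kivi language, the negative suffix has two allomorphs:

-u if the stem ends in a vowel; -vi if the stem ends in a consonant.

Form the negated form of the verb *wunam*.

*wunam* — final sound /m/ (a consonant) → -vi → *wunamvi*.

wunamvi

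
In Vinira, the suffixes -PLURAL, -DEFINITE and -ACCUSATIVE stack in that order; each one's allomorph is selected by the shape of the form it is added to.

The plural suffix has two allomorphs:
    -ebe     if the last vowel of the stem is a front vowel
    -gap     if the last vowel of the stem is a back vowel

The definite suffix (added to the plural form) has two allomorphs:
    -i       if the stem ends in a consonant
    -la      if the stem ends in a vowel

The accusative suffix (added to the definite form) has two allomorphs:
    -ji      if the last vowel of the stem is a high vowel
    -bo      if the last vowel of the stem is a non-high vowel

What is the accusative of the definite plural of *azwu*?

*azwu* — last vowel /u/ (a back vowel) → -gap → *azwugap*.
The plural form *azwugap*: final sound = /p/, a consonant → -i → *azwugapi*.
The definite form *azwugapi*: last vowel = /i/, a high vowel → -ji → *azwugapiji*.

azwugapiji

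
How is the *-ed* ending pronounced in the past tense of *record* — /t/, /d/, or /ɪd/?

/ɪd/

The stem *record* ends in /t/ or /d/.
The -ed suffix is realized as /ɪd/ after /t, d/; as /t/ after other voiceless consonants; and as /d/ after other voiced sounds.
So -ed on *record* is pronounced /ɪd/.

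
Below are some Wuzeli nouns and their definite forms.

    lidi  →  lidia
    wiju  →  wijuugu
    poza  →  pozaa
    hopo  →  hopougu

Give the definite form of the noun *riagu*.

riaguugu

Looking at the last vowel of each stem: -ugu when the last vowel of the stem is a rounded vowel (*wiju*, *hopo*); -a when the last vowel of the stem is an unrounded vowel (*lidi*, *poza*).
*riagu* — last vowel /u/ (a rounded vowel) → -ugu → *riaguugu*.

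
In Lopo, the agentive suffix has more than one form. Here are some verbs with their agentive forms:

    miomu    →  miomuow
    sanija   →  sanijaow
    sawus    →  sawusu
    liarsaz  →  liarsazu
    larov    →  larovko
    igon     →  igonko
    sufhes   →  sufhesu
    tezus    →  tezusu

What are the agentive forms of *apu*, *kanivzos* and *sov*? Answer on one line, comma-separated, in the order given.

apuow, kanivzosu, sovko

The pattern is sibilance of the final sound: -u when the stem ends in a sibilant (*sawus*, *liarsaz*, *sufhes*, *tezus*); -ko when the stem ends in a non-sibilant consonant (*larov*, *igon*); -ow when the stem ends in a vowel (*miomu*, *sanija*).
Since the final sound of *apu* is /u/ (a vowel), it takes -ow, giving *apuow*.
The final sound of *kanivzos* is /s/, which is a sibilant, so the suffix is -u, giving *kanivzosu*.
Since the final sound of *sov* is /v/ (a non-sibilant consonant), it takes -ko, giving *sovko*.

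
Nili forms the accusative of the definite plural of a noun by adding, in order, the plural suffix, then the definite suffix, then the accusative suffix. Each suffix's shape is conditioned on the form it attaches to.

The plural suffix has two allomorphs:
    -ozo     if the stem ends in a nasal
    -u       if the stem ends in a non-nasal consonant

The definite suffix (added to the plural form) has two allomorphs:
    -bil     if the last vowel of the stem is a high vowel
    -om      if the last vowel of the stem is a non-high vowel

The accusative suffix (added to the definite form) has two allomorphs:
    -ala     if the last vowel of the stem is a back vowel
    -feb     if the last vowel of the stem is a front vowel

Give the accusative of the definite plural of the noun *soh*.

*soh* — final consonant /h/ (non-nasal) → -u → *sohu*.
Since the last vowel of the plural form *sohu* is /u/ (a high vowel), it takes -bil, giving *sohubil*.
The definite form *sohubil*: last vowel = /i/, a front vowel → -feb → *sohubilfeb*.

sohubilfeb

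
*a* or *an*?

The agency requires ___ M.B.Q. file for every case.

an

The indefinite article is chosen by the initial *sound* of the following word, not its spelling.
The initialism *M.B.Q.* is read letter by letter; the first letter, M, is pronounced /ɛm/, which begins with a vowel sound.
So the article is *an*: The agency requires an M.B.Q. file for every case.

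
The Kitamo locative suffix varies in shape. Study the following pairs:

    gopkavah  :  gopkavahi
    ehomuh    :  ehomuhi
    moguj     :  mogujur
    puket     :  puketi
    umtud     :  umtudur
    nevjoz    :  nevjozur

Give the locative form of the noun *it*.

The suffix is conditioned by the final consonant: -i when the stem ends in a voiceless consonant (*gopkavah*, *ehomuh*, *puket*); -ur when the stem ends in a voiced consonant (*moguj*, *umtud*, *nevjoz*).
*it* — final consonant /t/ (voiceless) → -i → *iti*.

iti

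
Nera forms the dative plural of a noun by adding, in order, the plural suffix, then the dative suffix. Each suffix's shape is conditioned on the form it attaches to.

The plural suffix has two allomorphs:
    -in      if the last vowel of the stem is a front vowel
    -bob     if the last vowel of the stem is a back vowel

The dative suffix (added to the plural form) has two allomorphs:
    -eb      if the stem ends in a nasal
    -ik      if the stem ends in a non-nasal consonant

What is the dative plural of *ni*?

niineb

*ni* — last vowel /i/ (a front vowel) → -in → *niin*.
The final consonant of the plural form *niin* is /n/, which is a nasal, so the dative suffix is -eb, giving *niineb*.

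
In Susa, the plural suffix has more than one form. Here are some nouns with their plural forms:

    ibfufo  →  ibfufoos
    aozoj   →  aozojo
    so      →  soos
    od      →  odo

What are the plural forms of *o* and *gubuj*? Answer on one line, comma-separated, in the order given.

oos, gubujo

The pattern is consonant vs. vowel: -o when the stem ends in a consonant (*aozoj*, *od*); -os when the stem ends in a vowel (*ibfufo*, *so*).
*o* — final sound /o/ (a vowel) → -os → *oos*.
The final sound of *gubuj* is /j/, which is a consonant, so the suffix is -o, giving *gubujo*.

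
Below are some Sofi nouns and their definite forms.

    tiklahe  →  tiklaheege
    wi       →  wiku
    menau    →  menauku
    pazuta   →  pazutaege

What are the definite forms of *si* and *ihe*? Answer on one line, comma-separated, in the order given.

The pattern is height harmony: -ku when the last vowel of the stem is a high vowel (*wi*, *menau*); -ege when the last vowel of the stem is a non-high vowel (*tiklahe*, *pazuta*).
Since the last vowel of *si* is /i/ (a high vowel), it takes -ku, giving *siku*.
Since the last vowel of *ihe* is /e/ (a non-high vowel), it takes -ege, giving *iheege*.

siku, iheege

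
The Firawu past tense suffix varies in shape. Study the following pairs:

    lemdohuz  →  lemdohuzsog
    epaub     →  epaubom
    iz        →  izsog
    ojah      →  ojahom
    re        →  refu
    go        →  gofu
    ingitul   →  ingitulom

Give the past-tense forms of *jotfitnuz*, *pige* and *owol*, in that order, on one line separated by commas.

The alternation tracks the final sound of the stem — -sog when the stem ends in a sibilant (*lemdohuz*, *iz*); -om when the stem ends in a non-sibilant consonant (*epaub*, *ojah*, *ingitul*); -fu when the stem ends in a vowel (*re*, *go*).
*jotfitnuz* — final sound /z/ (a sibilant) → -sog → *jotfitnuzsog*.
*pige*: final sound = /e/, a vowel → -fu → *pigefu*.
The final sound of *owol* is /l/, which is a non-sibilant consonant, so the suffix is -om, giving *owolom*.

jotfitnuzsog, pigefu, owolom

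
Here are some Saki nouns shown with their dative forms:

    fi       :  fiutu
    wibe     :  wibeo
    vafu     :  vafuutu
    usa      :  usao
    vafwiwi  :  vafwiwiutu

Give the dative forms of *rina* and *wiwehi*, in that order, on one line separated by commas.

rinao, wiwehiutu

The pattern is height harmony: -utu when the last vowel of the stem is a high vowel (*fi*, *vafu*, *vafwiwi*); -o when the last vowel of the stem is a non-high vowel (*wibe*, *usa*).
*rina*: last vowel = /a/, a non-high vowel → -o → *rinao*.
*wiwehi* — last vowel /i/ (a high vowel) → -utu → *wiwehiutu*.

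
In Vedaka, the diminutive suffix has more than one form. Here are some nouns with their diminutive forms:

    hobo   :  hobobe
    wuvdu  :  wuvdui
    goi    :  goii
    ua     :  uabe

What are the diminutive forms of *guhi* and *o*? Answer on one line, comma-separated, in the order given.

The suffix is conditioned by the last vowel: -i when the last vowel of the stem is a high vowel (*wuvdu*, *goi*); -be when the last vowel of the stem is a non-high vowel (*hobo*, *ua*).
*guhi*: last vowel = /i/, a high vowel → -i → *guhii*.
*o* — last vowel /o/ (a non-high vowel) → -be → *obe*.

guhii, obe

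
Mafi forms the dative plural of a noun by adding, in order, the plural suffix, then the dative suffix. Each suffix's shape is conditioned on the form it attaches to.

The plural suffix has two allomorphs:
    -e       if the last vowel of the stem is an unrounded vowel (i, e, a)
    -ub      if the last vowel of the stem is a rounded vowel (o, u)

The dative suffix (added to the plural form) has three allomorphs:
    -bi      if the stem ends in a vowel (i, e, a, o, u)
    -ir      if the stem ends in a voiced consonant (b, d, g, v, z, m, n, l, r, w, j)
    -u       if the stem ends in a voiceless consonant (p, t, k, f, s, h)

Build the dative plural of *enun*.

*enun* — last vowel /u/ (a rounded vowel) → -ub → *enunub*.
Since the final sound of the plural form *enunub* is /b/ (a voiced consonant), it takes -ir, giving *enunubir*.

enunubir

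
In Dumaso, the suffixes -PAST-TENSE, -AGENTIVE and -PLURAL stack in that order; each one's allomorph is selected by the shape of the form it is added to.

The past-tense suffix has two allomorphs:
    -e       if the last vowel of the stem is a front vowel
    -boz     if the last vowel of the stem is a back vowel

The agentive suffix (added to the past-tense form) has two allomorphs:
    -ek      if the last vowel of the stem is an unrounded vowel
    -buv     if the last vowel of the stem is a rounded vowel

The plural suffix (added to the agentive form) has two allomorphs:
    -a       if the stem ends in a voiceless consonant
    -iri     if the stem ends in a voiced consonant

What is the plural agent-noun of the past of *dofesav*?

dofesavbozbuviri

The last vowel of *dofesav* is /a/, which is a back vowel, so the past-tense suffix is -boz, giving *dofesavboz*.
Since the last vowel of the past-tense form *dofesavboz* is /o/ (a rounded vowel), it takes -buv, giving *dofesavbozbuv*.
The agentive form *dofesavbozbuv*: final consonant = /v/, voiced → -iri → *dofesavbozbuviri*.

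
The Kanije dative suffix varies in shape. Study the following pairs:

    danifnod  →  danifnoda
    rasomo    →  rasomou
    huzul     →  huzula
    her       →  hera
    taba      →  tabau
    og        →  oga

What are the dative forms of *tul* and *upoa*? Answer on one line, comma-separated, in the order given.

tula, upoau

Looking at the final sound of each stem: -a when the stem ends in a consonant (*danifnod*, *huzul*, *her*, *og*); -u when the stem ends in a vowel (*rasomo*, *taba*).
*tul* — final sound /l/ (a consonant) → -a → *tula*.
The final sound of *upoa* is /a/, which is a vowel, so the suffix is -u, giving *upoau*.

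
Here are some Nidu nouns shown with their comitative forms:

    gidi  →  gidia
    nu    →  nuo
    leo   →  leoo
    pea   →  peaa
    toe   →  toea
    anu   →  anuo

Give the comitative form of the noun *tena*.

The pattern is rounding harmony: -o when the last vowel of the stem is a rounded vowel (*nu*, *leo*, *anu*); -a when the last vowel of the stem is an unrounded vowel (*gidi*, *pea*, *toe*).
Since the last vowel of *tena* is /a/ (an unrounded vowel), it takes -a, giving *tenaa*.

tenaa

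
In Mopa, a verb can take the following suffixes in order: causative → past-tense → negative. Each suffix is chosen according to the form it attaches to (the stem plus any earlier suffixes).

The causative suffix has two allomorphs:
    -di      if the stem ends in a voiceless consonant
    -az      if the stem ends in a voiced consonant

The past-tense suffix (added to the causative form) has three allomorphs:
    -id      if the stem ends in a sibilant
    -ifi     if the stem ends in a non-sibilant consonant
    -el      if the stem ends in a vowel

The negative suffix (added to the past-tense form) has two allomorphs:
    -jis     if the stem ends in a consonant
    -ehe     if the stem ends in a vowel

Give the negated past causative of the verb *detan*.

detanazidjis

*detan*: final consonant = /n/, voiced → -az → *detanaz*.
The causative form *detanaz*: final sound = /z/, a sibilant → -id → *detanazid*.
The past-tense form *detanazid* — final sound /d/ (a consonant) → -jis → *detanazidjis*.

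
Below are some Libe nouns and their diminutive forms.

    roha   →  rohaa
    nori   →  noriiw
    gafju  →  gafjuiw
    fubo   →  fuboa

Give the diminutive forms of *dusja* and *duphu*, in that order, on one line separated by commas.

dusjaa, duphuiw

The suffix is conditioned by the last vowel: -iw when the last vowel of the stem is a high vowel (*nori*, *gafju*); -a when the last vowel of the stem is a non-high vowel (*roha*, *fubo*).
The last vowel of *dusja* is /a/, which is a non-high vowel, so the suffix is -a, giving *dusjaa*.
*duphu* — last vowel /u/ (a high vowel) → -iw → *duphuiw*.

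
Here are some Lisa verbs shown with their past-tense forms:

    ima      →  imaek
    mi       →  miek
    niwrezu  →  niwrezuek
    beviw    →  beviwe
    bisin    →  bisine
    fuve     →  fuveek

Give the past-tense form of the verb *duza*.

The alternation tracks the final sound of the stem — -e when the stem ends in a consonant (*beviw*, *bisin*); -ek when the stem ends in a vowel (*ima*, *mi*, *niwrezu*, *fuve*).
*duza* — final sound /a/ (a vowel) → -ek → *duzaek*.

duzaek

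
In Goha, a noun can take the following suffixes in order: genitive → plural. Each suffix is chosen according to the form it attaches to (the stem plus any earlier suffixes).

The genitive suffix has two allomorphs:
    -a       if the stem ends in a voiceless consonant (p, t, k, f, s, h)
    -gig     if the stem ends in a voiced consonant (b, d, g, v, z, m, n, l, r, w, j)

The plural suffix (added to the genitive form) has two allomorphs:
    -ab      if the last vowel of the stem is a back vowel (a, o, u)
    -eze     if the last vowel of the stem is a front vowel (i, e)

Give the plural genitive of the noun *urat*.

*urat*: final consonant = /t/, voiceless → -a → *urata*.
Since the last vowel of the genitive form *urata* is /a/ (a back vowel), it takes -ab, giving *urataab*.

urataab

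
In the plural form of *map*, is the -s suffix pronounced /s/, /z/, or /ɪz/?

/s/

The stem *map* ends in a voiceless non-sibilant consonant.
The plural suffix surfaces as /ɪz/ after sibilants, /s/ after other voiceless consonants, and /z/ after other voiced sounds.
So the plural -s on *map* is pronounced /s/.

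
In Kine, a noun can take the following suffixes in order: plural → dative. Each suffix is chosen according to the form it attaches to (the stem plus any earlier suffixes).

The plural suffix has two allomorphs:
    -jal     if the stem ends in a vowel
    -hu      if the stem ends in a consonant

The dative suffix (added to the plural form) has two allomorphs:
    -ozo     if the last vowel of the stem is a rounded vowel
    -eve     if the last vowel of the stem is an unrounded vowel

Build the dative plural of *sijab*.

sijabhuozo

*sijab* — final sound /b/ (a consonant) → -hu → *sijabhu*.
The plural form *sijabhu*: last vowel = /u/, a rounded vowel → -ozo → *sijabhuozo*.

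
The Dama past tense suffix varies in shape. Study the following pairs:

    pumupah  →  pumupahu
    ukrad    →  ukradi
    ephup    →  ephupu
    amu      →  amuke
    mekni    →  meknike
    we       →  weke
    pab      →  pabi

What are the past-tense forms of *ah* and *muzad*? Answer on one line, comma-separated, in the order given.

ahu, muzadi

The alternation tracks the final sound of the stem — -u when the stem ends in a voiceless consonant (*pumupah*, *ephup*); -i when the stem ends in a voiced consonant (*ukrad*, *pab*); -ke when the stem ends in a vowel (*amu*, *mekni*, *we*).
Since the final sound of *ah* is /h/ (a voiceless consonant), it takes -u, giving *ahu*.
Since the final sound of *muzad* is /d/ (a voiced consonant), it takes -i, giving *muzadi*.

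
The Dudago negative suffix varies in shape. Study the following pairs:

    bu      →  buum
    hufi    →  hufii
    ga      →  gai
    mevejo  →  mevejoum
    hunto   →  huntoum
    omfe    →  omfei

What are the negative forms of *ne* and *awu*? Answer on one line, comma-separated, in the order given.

The suffix is conditioned by the last vowel: -um when the last vowel of the stem is a rounded vowel (*bu*, *mevejo*, *hunto*); -i when the last vowel of the stem is an unrounded vowel (*hufi*, *ga*, *omfe*).
Since the last vowel of *ne* is /e/ (an unrounded vowel), it takes -i, giving *nei*.
*awu*: last vowel = /u/, a rounded vowel → -um → *awuum*.

nei, awuum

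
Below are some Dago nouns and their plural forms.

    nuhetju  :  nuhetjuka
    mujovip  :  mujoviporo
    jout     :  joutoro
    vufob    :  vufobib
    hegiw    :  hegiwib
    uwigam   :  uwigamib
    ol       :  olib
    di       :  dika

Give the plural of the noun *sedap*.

sedaporo

Looking at the final sound of each stem: -oro when the stem ends in a voiceless consonant (*mujovip*, *jout*); -ib when the stem ends in a voiced consonant (*vufob*, *hegiw*, *uwigam*, *ol*); -ka when the stem ends in a vowel (*nuhetju*, *di*).
The final sound of *sedap* is /p/, which is a voiceless consonant, so the suffix is -oro, giving *sedaporo*.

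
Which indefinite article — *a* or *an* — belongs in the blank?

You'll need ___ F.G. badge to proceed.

an

The indefinite article is chosen by the initial *sound* of the following word, not its spelling.
The initialism *F.G.* is read letter by letter; the first letter, F, is pronounced /ɛf/, which begins with a vowel sound.
So the article is *an*: You'll need an F.G. badge to proceed.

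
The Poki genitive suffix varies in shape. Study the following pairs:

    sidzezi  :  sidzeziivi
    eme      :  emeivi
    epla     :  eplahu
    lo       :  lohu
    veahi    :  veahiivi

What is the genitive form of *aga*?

agahu

Looking at the last vowel of each stem: -ivi when the last vowel of the stem is a front vowel (*sidzezi*, *eme*, *veahi*); -hu when the last vowel of the stem is a back vowel (*epla*, *lo*).
*aga*: last vowel = /a/, a back vowel → -hu → *agahu*.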